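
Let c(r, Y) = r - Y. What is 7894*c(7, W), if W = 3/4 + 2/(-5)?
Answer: 524951/10 ≈ 52495.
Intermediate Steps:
W = 7/20 (W = 3*(1/4) + 2*(-1/5) = 3/4 - 2/5 = 7/20 ≈ 0.35000)
7894*c(7, W) = 7894*(7 - 1*7/20) = 7894*(7 - 7/20) = 7894*(133/20) = 524951/10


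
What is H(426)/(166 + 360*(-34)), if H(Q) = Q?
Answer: -213/6037 ≈ -0.035282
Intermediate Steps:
H(426)/(166 + 360*(-34)) = 426/(166 + 360*(-34)) = 426/(166 - 12240) = 426/(-12074) = 426*(-1/12074) = -213/6037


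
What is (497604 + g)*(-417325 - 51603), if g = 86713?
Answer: -274002602176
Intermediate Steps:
(497604 + g)*(-417325 - 51603) = (497604 + 86713)*(-417325 - 51603) = 584317*(-468928) = -274002602176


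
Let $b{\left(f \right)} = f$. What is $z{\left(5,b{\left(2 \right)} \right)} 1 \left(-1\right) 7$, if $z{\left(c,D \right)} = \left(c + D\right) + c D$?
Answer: $-119$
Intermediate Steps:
$z{\left(c,D \right)} = D + c + D c$ ($z{\left(c,D \right)} = \left(D + c\right) + D c = D + c + D c$)
$z{\left(5,b{\left(2 \right)} \right)} 1 \left(-1\right) 7 = \left(2 + 5 + 2 \cdot 5\right) 1 \left(-1\right) 7 = \left(2 + 5 + 10\right) 1 \left(-1\right) 7 = 17 \cdot 1 \left(-1\right) 7 = 17 \left(-1\right) 7 = \left(-17\right) 7 = -119$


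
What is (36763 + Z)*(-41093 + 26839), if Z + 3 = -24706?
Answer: -171817716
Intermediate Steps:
Z = -24709 (Z = -3 - 24706 = -24709)
(36763 + Z)*(-41093 + 26839) = (36763 - 24709)*(-41093 + 26839) = 12054*(-14254) = -171817716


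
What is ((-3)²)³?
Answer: 729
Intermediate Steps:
((-3)²)³ = 9³ = 729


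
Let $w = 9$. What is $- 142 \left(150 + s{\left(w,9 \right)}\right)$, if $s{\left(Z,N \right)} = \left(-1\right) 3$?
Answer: $-20874$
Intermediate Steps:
$s{\left(Z,N \right)} = -3$
$- 142 \left(150 + s{\left(w,9 \right)}\right) = - 142 \left(150 - 3\right) = \left(-142\right) 147 = -20874$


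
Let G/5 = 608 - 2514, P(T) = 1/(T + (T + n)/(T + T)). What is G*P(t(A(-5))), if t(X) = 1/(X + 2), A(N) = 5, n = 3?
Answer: -33355/39 ≈ -855.26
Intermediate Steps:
t(X) = 1/(2 + X)
P(T) = 1/(T + (3 + T)/(2*T)) (P(T) = 1/(T + (T + 3)/(T + T)) = 1/(T + (3 + T)/((2*T))) = 1/(T + (3 + T)*(1/(2*T))) = 1/(T + (3 + T)/(2*T)))
G = -9530 (G = 5*(608 - 2514) = 5*(-1906) = -9530)
G*P(t(A(-5))) = -19060/((2 + 5)*(3 + 1/(2 + 5) + 2*(1/(2 + 5))²)) = -19060/(7*(3 + 1/7 + 2*(1/7)²)) = -19060/(7*(3 + ⅐ + 2*(⅐)²)) = -19060/(7*(3 + ⅐ + 2*(1/49))) = -19060/(7*(3 + ⅐ + 2/49)) = -19060/(7*156/49) = -19060*49/(7*156) = -9530*7/78 = -33355/39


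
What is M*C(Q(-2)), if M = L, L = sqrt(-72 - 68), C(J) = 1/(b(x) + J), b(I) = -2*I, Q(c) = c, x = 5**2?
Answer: -I*sqrt(35)/26 ≈ -0.22754*I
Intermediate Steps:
x = 25
C(J) = 1/(-50 + J) (C(J) = 1/(-2*25 + J) = 1/(-50 + J))
L = 2*I*sqrt(35) (L = sqrt(-140) = 2*I*sqrt(35) ≈ 11.832*I)
M = 2*I*sqrt(35) ≈ 11.832*I
M*C(Q(-2)) = (2*I*sqrt(35))/(-50 - 2) = (2*I*sqrt(35))/(-52) = (2*I*sqrt(35))*(-1/52) = -I*sqrt(35)/26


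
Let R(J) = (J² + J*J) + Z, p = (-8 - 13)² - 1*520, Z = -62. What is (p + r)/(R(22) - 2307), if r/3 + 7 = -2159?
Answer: 6577/1401 ≈ 4.6945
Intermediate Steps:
r = -6498 (r = -21 + 3*(-2159) = -21 - 6477 = -6498)
p = -79 (p = (-21)² - 520 = 441 - 520 = -79)
R(J) = -62 + 2*J² (R(J) = (J² + J*J) - 62 = (J² + J²) - 62 = 2*J² - 62 = -62 + 2*J²)
(p + r)/(R(22) - 2307) = (-79 - 6498)/((-62 + 2*22²) - 2307) = -6577/((-62 + 2*484) - 2307) = -6577/((-62 + 968) - 2307) = -6577/(906 - 2307) = -6577/(-1401) = -6577*(-1/1401) = 6577/1401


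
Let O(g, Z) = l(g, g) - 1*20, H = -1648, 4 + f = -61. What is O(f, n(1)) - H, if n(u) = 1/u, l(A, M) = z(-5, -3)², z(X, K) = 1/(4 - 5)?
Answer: 1629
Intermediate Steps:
f = -65 (f = -4 - 61 = -65)
z(X, K) = -1 (z(X, K) = 1/(-1) = -1)
l(A, M) = 1 (l(A, M) = (-1)² = 1)
O(g, Z) = -19 (O(g, Z) = 1 - 1*20 = 1 - 20 = -19)
O(f, n(1)) - H = -19 - 1*(-1648) = -19 + 1648 = 1629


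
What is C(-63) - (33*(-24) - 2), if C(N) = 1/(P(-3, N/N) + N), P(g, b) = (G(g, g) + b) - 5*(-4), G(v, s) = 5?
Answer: 29377/37 ≈ 793.97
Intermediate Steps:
P(g, b) = 25 + b (P(g, b) = (5 + b) - 5*(-4) = (5 + b) + 20 = 25 + b)
C(N) = 1/(26 + N) (C(N) = 1/((25 + N/N) + N) = 1/((25 + 1) + N) = 1/(26 + N))
C(-63) - (33*(-24) - 2) = 1/(26 - 63) - (33*(-24) - 2) = 1/(-37) - (-792 - 2) = -1/37 - 1*(-794) = -1/37 + 794 = 29377/37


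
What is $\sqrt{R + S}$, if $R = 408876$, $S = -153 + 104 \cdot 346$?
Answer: $\sqrt{444707} \approx 666.86$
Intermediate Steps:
$S = 35831$ ($S = -153 + 35984 = 35831$)
$\sqrt{R + S} = \sqrt{408876 + 35831} = \sqrt{444707}$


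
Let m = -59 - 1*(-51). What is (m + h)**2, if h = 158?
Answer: 22500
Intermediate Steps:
m = -8 (m = -59 + 51 = -8)
(m + h)**2 = (-8 + 158)**2 = 150**2 = 22500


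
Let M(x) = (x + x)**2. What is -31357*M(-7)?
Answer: -6145972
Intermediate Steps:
M(x) = 4*x**2 (M(x) = (2*x)**2 = 4*x**2)
-31357*M(-7) = -125428*(-7)**2 = -125428*49 = -31357*196 = -6145972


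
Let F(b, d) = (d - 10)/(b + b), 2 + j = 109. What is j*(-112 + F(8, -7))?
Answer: -193563/16 ≈ -12098.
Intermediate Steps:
j = 107 (j = -2 + 109 = 107)
F(b, d) = (-10 + d)/(2*b) (F(b, d) = (-10 + d)/((2*b)) = (-10 + d)*(1/(2*b)) = (-10 + d)/(2*b))
j*(-112 + F(8, -7)) = 107*(-112 + (½)*(-10 - 7)/8) = 107*(-112 + (½)*(⅛)*(-17)) = 107*(-112 - 17/16) = 107*(-1809/16) = -193563/16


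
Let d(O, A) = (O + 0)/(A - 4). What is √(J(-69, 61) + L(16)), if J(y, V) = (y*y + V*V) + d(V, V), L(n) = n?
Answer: √27613479/57 ≈ 92.190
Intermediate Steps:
d(O, A) = O/(-4 + A)
J(y, V) = V² + y² + V/(-4 + V) (J(y, V) = (y*y + V*V) + V/(-4 + V) = (y² + V²) + V/(-4 + V) = (V² + y²) + V/(-4 + V) = V² + y² + V/(-4 + V))
√(J(-69, 61) + L(16)) = √((61 + (-4 + 61)*(61² + (-69)²))/(-4 + 61) + 16) = √((61 + 57*(3721 + 4761))/57 + 16) = √((61 + 57*8482)/57 + 16) = √((61 + 483474)/57 + 16) = √((1/57)*483535 + 16) = √(483535/57 + 16) = √(484447/57) = √27613479/57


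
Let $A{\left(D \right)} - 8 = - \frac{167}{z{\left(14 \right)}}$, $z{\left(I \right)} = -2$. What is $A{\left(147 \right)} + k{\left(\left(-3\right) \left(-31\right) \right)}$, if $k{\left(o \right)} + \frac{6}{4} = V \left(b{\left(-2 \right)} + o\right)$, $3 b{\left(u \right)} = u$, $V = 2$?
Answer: $\frac{824}{3} \approx 274.67$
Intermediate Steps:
$b{\left(u \right)} = \frac{u}{3}$
$k{\left(o \right)} = - \frac{17}{6} + 2 o$ ($k{\left(o \right)} = - \frac{3}{2} + 2 \left(\frac{1}{3} \left(-2\right) + o\right) = - \frac{3}{2} + 2 \left(- \frac{2}{3} + o\right) = - \frac{3}{2} + \left(- \frac{4}{3} + 2 o\right) = - \frac{17}{6} + 2 o$)
$A{\left(D \right)} = \frac{183}{2}$ ($A{\left(D \right)} = 8 - \frac{167}{-2} = 8 - - \frac{167}{2} = 8 + \frac{167}{2} = \frac{183}{2}$)
$A{\left(147 \right)} + k{\left(\left(-3\right) \left(-31\right) \right)} = \frac{183}{2} - \left(\frac{17}{6} - 2 \left(\left(-3\right) \left(-31\right)\right)\right) = \frac{183}{2} + \left(- \frac{17}{6} + 2 \cdot 93\right) = \frac{183}{2} + \left(- \frac{17}{6} + 186\right) = \frac{183}{2} + \frac{1099}{6} = \frac{824}{3}$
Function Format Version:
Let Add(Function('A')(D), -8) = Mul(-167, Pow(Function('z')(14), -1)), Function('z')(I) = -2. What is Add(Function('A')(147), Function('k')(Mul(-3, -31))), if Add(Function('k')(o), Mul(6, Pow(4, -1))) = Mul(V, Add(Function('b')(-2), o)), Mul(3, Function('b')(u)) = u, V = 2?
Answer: Rational(824, 3) ≈ 274.67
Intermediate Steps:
Function('b')(u) = Mul(Rational(1, 3), u)
Function('k')(o) = Add(Rational(-17, 6), Mul(2, o)) (Function('k')(o) = Add(Rational(-3, 2), Mul(2, Add(Mul(Rational(1, 3), -2), o))) = Add(Rational(-3, 2), Mul(2, Add(Rational(-2, 3), o))) = Add(Rational(-3, 2), Add(Rational(-4, 3), Mul(2, o))) = Add(Rational(-17, 6), Mul(2, o)))
Function('A')(D) = Rational(183, 2) (Function('A')(D) = Add(8, Mul(-167, Pow(-2, -1))) = Add(8, Mul(-167, Rational(-1, 2))) = Add(8, Rational(167, 2)) = Rational(183, 2))
Add(Function('A')(147), Function('k')(Mul(-3, -31))) = Add(Rational(183, 2), Add(Rational(-17, 6), Mul(2, Mul(-3, -31)))) = Add(Rational(183, 2), Add(Rational(-17, 6), Mul(2, 93))) = Add(Rational(183, 2), Add(Rational(-17, 6), 186)) = Add(Rational(183, 2), Rational(1099, 6)) = Rational(824, 3)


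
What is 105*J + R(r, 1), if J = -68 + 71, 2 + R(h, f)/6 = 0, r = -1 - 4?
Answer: 303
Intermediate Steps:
r = -5
R(h, f) = -12 (R(h, f) = -12 + 6*0 = -12 + 0 = -12)
J = 3
105*J + R(r, 1) = 105*3 - 12 = 315 - 12 = 303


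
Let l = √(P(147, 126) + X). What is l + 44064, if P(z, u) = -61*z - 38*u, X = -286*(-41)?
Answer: 44064 + I*√2029 ≈ 44064.0 + 45.044*I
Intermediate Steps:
X = 11726
l = I*√2029 (l = √((-61*147 - 38*126) + 11726) = √((-8967 - 4788) + 11726) = √(-13755 + 11726) = √(-2029) = I*√2029 ≈ 45.044*I)
l + 44064 = I*√2029 + 44064 = 44064 + I*√2029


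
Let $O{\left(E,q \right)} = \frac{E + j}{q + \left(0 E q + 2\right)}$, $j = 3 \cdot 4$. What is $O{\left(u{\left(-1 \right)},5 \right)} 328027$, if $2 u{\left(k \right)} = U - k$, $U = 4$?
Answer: $\frac{1358969}{2} \approx 6.7948 \cdot 10^{5}$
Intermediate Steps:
$u{\left(k \right)} = 2 - \frac{k}{2}$ ($u{\left(k \right)} = \frac{4 - k}{2} = 2 - \frac{k}{2}$)
$j = 12$
$O{\left(E,q \right)} = \frac{12 + E}{2 + q}$ ($O{\left(E,q \right)} = \frac{E + 12}{q + \left(0 E q + 2\right)} = \frac{12 + E}{q + \left(0 q + 2\right)} = \frac{12 + E}{q + \left(0 + 2\right)} = \frac{12 + E}{q + 2} = \frac{12 + E}{2 + q}$)
$O{\left(u{\left(-1 \right)},5 \right)} 328027 = \frac{12 + \left(2 - - \frac{1}{2}\right)}{2 + 5} \cdot 328027 = \frac{12 + \left(2 + \frac{1}{2}\right)}{7} \cdot 328027 = \frac{12 + \frac{5}{2}}{7} \cdot 328027 = \frac{1}{7} \cdot \frac{29}{2} \cdot 328027 = \frac{29}{14} \cdot 328027 = \frac{1358969}{2}$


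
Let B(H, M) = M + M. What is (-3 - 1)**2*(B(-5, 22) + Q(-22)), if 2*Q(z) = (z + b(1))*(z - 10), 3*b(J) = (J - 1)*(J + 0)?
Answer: 6336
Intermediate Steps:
b(J) = J*(-1 + J)/3 (b(J) = ((J - 1)*(J + 0))/3 = ((-1 + J)*J)/3 = (J*(-1 + J))/3 = J*(-1 + J)/3)
B(H, M) = 2*M
Q(z) = z*(-10 + z)/2 (Q(z) = ((z + (1/3)*1*(-1 + 1))*(z - 10))/2 = ((z + (1/3)*1*0)*(-10 + z))/2 = ((z + 0)*(-10 + z))/2 = (z*(-10 + z))/2 = z*(-10 + z)/2)
(-3 - 1)**2*(B(-5, 22) + Q(-22)) = (-3 - 1)**2*(2*22 + (1/2)*(-22)*(-10 - 22)) = (-4)**2*(44 + (1/2)*(-22)*(-32)) = 16*(44 + 352) = 16*396 = 6336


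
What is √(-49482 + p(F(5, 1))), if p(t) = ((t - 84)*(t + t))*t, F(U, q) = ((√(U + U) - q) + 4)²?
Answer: 2*√(-28963 - 5247*√10) ≈ 426.87*I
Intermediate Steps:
F(U, q) = (4 - q + √2*√U)² (F(U, q) = ((√(2*U) - q) + 4)² = ((√2*√U - q) + 4)² = ((-q + √2*√U) + 4)² = (4 - q + √2*√U)²)
p(t) = 2*t²*(-84 + t) (p(t) = ((-84 + t)*(2*t))*t = (2*t*(-84 + t))*t = 2*t²*(-84 + t))
√(-49482 + p(F(5, 1))) = √(-49482 + 2*((4 - 1*1 + √2*√5)²)²*(-84 + (4 - 1*1 + √2*√5)²)) = √(-49482 + 2*((4 - 1 + √10)²)²*(-84 + (4 - 1 + √10)²)) = √(-49482 + 2*((3 + √10)²)²*(-84 + (3 + √10)²)) = √(-49482 + 2*(3 + √10)⁴*(-84 + (3 + √10)²))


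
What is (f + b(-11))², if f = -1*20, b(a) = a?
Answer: 961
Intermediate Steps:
f = -20
(f + b(-11))² = (-20 - 11)² = (-31)² = 961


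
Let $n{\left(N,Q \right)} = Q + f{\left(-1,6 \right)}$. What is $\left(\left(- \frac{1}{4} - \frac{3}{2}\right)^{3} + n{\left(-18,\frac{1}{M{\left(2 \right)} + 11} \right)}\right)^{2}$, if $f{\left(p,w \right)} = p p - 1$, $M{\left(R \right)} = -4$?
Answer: $\frac{5461569}{200704} \approx 27.212$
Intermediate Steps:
$f{\left(p,w \right)} = -1 + p^{2}$ ($f{\left(p,w \right)} = p^{2} - 1 = -1 + p^{2}$)
$n{\left(N,Q \right)} = Q$ ($n{\left(N,Q \right)} = Q - \left(1 - \left(-1\right)^{2}\right) = Q + \left(-1 + 1\right) = Q + 0 = Q$)
$\left(\left(- \frac{1}{4} - \frac{3}{2}\right)^{3} + n{\left(-18,\frac{1}{M{\left(2 \right)} + 11} \right)}\right)^{2} = \left(\left(- \frac{1}{4} - \frac{3}{2}\right)^{3} + \frac{1}{-4 + 11}\right)^{2} = \left(\left(\left(-1\right) \frac{1}{4} - \frac{3}{2}\right)^{3} + \frac{1}{7}\right)^{2} = \left(\left(- \frac{1}{4} - \frac{3}{2}\right)^{3} + \frac{1}{7}\right)^{2} = \left(\left(- \frac{7}{4}\right)^{3} + \frac{1}{7}\right)^{2} = \left(- \frac{343}{64} + \frac{1}{7}\right)^{2} = \left(- \frac{2337}{448}\right)^{2} = \frac{5461569}{200704}$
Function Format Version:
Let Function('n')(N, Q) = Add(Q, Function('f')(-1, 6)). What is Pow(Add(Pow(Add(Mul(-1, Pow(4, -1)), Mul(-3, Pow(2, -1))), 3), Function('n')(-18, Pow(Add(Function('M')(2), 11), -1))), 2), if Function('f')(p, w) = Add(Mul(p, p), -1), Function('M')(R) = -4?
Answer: Rational(5461569, 200704) ≈ 27.212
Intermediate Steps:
Function('f')(p, w) = Add(-1, Pow(p, 2)) (Function('f')(p, w) = Add(Pow(p, 2), -1) = Add(-1, Pow(p, 2)))
Function('n')(N, Q) = Q (Function('n')(N, Q) = Add(Q, Add(-1, Pow(-1, 2))) = Add(Q, Add(-1, 1)) = Add(Q, 0) = Q)
Pow(Add(Pow(Add(Mul(-1, Pow(4, -1)), Mul(-3, Pow(2, -1))), 3), Function('n')(-18, Pow(Add(Function('M')(2), 11), -1))), 2) = Pow(Add(Pow(Add(Mul(-1, Pow(4, -1)), Mul(-3, Pow(2, -1))), 3), Pow(Add(-4, 11), -1)), 2) = Pow(Add(Pow(Add(Mul(-1, Rational(1, 4)), Mul(-3, Rational(1, 2))), 3), Pow(7, -1)), 2) = Pow(Add(Pow(Add(Rational(-1, 4), Rational(-3, 2)), 3), Rational(1, 7)), 2) = Pow(Add(Pow(Rational(-7, 4), 3), Rational(1, 7)), 2) = Pow(Add(Rational(-343, 64), Rational(1, 7)), 2) = Pow(Rational(-2337, 448), 2) = Rational(5461569, 200704)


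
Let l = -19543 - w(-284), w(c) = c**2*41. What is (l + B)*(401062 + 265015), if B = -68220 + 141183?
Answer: -2167065533652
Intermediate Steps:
w(c) = 41*c**2
l = -3326439 (l = -19543 - 41*(-284)**2 = -19543 - 41*80656 = -19543 - 1*3306896 = -19543 - 3306896 = -3326439)
B = 72963
(l + B)*(401062 + 265015) = (-3326439 + 72963)*(401062 + 265015) = -3253476*666077 = -2167065533652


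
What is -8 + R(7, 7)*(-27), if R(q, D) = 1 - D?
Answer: 154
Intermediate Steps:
-8 + R(7, 7)*(-27) = -8 + (1 - 1*7)*(-27) = -8 + (1 - 7)*(-27) = -8 - 6*(-27) = -8 + 162 = 154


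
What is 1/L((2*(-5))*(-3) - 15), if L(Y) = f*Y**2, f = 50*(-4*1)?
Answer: -1/45000 ≈ -2.2222e-5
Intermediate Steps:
f = -200 (f = 50*(-4) = -200)
L(Y) = -200*Y**2
1/L((2*(-5))*(-3) - 15) = 1/(-200*((2*(-5))*(-3) - 15)**2) = 1/(-200*(-10*(-3) - 15)**2) = 1/(-200*(30 - 15)**2) = 1/(-200*15**2) = 1/(-200*225) = 1/(-45000) = -1/45000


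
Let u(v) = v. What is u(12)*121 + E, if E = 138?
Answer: 1590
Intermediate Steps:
u(12)*121 + E = 12*121 + 138 = 1452 + 138 = 1590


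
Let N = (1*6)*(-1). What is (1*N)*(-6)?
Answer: 36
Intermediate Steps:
N = -6 (N = 6*(-1) = -6)
(1*N)*(-6) = (1*(-6))*(-6) = -6*(-6) = 36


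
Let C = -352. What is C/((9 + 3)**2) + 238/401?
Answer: -6680/3609 ≈ -1.8509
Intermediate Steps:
C/((9 + 3)**2) + 238/401 = -352/(9 + 3)**2 + 238/401 = -352/(12**2) + 238*(1/401) = -352/144 + 238/401 = -352*1/144 + 238/401 = -22/9 + 238/401 = -6680/3609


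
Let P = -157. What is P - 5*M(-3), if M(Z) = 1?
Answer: -162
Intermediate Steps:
P - 5*M(-3) = -157 - 5*1 = -157 - 5 = -162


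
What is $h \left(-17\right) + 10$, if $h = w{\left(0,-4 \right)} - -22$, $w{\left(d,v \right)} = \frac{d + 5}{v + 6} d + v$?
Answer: $-296$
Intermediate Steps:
$w{\left(d,v \right)} = v + \frac{d \left(5 + d\right)}{6 + v}$ ($w{\left(d,v \right)} = \frac{5 + d}{6 + v} d + v = \frac{d \left(5 + d\right)}{6 + v} + v = v + \frac{d \left(5 + d\right)}{6 + v}$)
$h = 18$ ($h = \frac{0^{2} + \left(-4\right)^{2} + 5 \cdot 0 + 6 \left(-4\right)}{6 - 4} - -22 = \frac{0 + 16 + 0 - 24}{2} + 22 = \frac{1}{2} \left(-8\right) + 22 = -4 + 22 = 18$)
$h \left(-17\right) + 10 = 18 \left(-17\right) + 10 = -306 + 10 = -296$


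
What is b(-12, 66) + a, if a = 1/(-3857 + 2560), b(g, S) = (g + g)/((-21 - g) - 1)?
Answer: 15559/6485 ≈ 2.3992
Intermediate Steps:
b(g, S) = 2*g/(-22 - g) (b(g, S) = (2*g)/(-22 - g) = 2*g/(-22 - g))
a = -1/1297 (a = 1/(-1297) = -1/1297 ≈ -0.00077101)
b(-12, 66) + a = -2*(-12)/(22 - 12) - 1/1297 = -2*(-12)/10 - 1/1297 = -2*(-12)*⅒ - 1/1297 = 12/5 - 1/1297 = 15559/6485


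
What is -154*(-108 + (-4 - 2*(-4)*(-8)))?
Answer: 27104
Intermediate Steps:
-154*(-108 + (-4 - 2*(-4)*(-8))) = -154*(-108 + (-4 + 8*(-8))) = -154*(-108 + (-4 - 64)) = -154*(-108 - 68) = -154*(-176) = 27104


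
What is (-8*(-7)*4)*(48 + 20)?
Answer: 15232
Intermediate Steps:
(-8*(-7)*4)*(48 + 20) = (56*4)*68 = 224*68 = 15232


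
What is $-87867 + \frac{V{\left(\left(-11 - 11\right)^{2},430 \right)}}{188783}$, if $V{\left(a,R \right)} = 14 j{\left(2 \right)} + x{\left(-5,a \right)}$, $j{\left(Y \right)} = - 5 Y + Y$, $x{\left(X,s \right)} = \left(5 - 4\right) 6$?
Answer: $- \frac{16587795967}{188783} \approx -87867.0$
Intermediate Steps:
$x{\left(X,s \right)} = 6$ ($x{\left(X,s \right)} = 1 \cdot 6 = 6$)
$j{\left(Y \right)} = - 4 Y$
$V{\left(a,R \right)} = -106$ ($V{\left(a,R \right)} = 14 \left(\left(-4\right) 2\right) + 6 = 14 \left(-8\right) + 6 = -112 + 6 = -106$)
$-87867 + \frac{V{\left(\left(-11 - 11\right)^{2},430 \right)}}{188783} = -87867 - \frac{106}{188783} = - \frac{16587795967}{188783}$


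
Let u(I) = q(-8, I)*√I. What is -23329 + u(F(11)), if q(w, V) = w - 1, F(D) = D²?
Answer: -23428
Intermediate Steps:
q(w, V) = -1 + w
u(I) = -9*√I (u(I) = (-1 - 8)*√I = -9*√I)
-23329 + u(F(11)) = -23329 - 9*√(11²) = -23329 - 9*√121 = -23329 - 9*11 = -23329 - 99 = -23428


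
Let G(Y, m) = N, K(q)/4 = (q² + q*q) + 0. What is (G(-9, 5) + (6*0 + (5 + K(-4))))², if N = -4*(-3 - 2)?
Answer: 23409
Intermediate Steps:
K(q) = 8*q² (K(q) = 4*((q² + q*q) + 0) = 4*((q² + q²) + 0) = 4*(2*q² + 0) = 4*(2*q²) = 8*q²)
N = 20 (N = -4*(-5) = 20)
G(Y, m) = 20
(G(-9, 5) + (6*0 + (5 + K(-4))))² = (20 + (6*0 + (5 + 8*(-4)²)))² = (20 + (0 + (5 + 8*16)))² = (20 + (0 + (5 + 128)))² = (20 + (0 + 133))² = (20 + 133)² = 153² = 23409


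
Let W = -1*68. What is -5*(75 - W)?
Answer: -715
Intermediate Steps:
W = -68
-5*(75 - W) = -5*(75 - 1*(-68)) = -5*(75 + 68) = -5*143 = -715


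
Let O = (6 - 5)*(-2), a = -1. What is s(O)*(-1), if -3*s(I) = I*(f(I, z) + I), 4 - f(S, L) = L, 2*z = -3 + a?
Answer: -8/3 ≈ -2.6667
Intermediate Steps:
z = -2 (z = (-3 - 1)/2 = (½)*(-4) = -2)
f(S, L) = 4 - L
O = -2 (O = 1*(-2) = -2)
s(I) = -I*(6 + I)/3 (s(I) = -I*((4 - 1*(-2)) + I)/3 = -I*((4 + 2) + I)/3 = -I*(6 + I)/3)
s(O)*(-1) = -⅓*(-2)*(6 - 2)*(-1) = -⅓*(-2)*4*(-1) = (8/3)*(-1) = -8/3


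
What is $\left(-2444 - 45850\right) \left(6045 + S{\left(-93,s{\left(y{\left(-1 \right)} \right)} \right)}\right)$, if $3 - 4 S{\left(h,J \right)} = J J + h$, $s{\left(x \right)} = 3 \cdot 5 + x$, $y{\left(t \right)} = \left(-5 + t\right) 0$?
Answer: $- \frac{580759497}{2} \approx -2.9038 \cdot 10^{8}$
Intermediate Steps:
$y{\left(t \right)} = 0$
$s{\left(x \right)} = 15 + x$
$S{\left(h,J \right)} = \frac{3}{4} - \frac{h}{4} - \frac{J^{2}}{4}$ ($S{\left(h,J \right)} = \frac{3}{4} - \frac{J J + h}{4} = \frac{3}{4} - \frac{J^{2} + h}{4} = \frac{3}{4} - \frac{h + J^{2}}{4} = \frac{3}{4} - \left(\frac{h}{4} + \frac{J^{2}}{4}\right) = \frac{3}{4} - \frac{h}{4} - \frac{J^{2}}{4}$)
$\left(-2444 - 45850\right) \left(6045 + S{\left(-93,s{\left(y{\left(-1 \right)} \right)} \right)}\right) = \left(-2444 - 45850\right) \left(6045 - \left(-24 + \frac{\left(15 + 0\right)^{2}}{4}\right)\right) = - 48294 \left(6045 + \left(\frac{3}{4} + \frac{93}{4} - \frac{15^{2}}{4}\right)\right) = - 48294 \left(6045 + \left(\frac{3}{4} + \frac{93}{4} - \frac{225}{4}\right)\right) = - 48294 \left(6045 - \frac{129}{4}\right) = \left(-48294\right) \frac{24051}{4} = - \frac{580759497}{2}$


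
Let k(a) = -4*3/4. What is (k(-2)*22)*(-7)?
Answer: 462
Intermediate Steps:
k(a) = -3 (k(a) = -12*¼ = -3)
(k(-2)*22)*(-7) = -3*22*(-7) = -66*(-7) = 462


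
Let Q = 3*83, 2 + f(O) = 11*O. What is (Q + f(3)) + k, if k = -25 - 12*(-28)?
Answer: 591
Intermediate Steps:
f(O) = -2 + 11*O
Q = 249
k = 311 (k = -25 + 336 = 311)
(Q + f(3)) + k = (249 + (-2 + 11*3)) + 311 = (249 + (-2 + 33)) + 311 = (249 + 31) + 311 = 280 + 311 = 591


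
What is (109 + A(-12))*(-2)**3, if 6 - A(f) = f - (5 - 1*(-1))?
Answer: -1064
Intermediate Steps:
A(f) = 12 - f (A(f) = 6 - (f - (5 - 1*(-1))) = 6 - (f - (5 + 1)) = 6 - (f - 1*6) = 6 - (f - 6) = 6 - (-6 + f) = 6 + (6 - f) = 12 - f)
(109 + A(-12))*(-2)**3 = (109 + (12 - 1*(-12)))*(-2)**3 = (109 + (12 + 12))*(-8) = (109 + 24)*(-8) = 133*(-8) = -1064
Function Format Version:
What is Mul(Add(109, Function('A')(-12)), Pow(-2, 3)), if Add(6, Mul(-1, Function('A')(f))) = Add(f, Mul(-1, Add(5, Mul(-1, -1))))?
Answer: -1064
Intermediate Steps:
Function('A')(f) = Add(12, Mul(-1, f)) (Function('A')(f) = Add(6, Mul(-1, Add(f, Mul(-1, Add(5, Mul(-1, -1)))))) = Add(6, Mul(-1, Add(f, Mul(-1, Add(5, 1))))) = Add(6, Mul(-1, Add(f, Mul(-1, 6)))) = Add(6, Mul(-1, Add(f, -6))) = Add(6, Mul(-1, Add(-6, f))) = Add(6, Add(6, Mul(-1, f))) = Add(12, Mul(-1, f)))
Mul(Add(109, Function('A')(-12)), Pow(-2, 3)) = Mul(Add(109, Add(12, Mul(-1, -12))), Pow(-2, 3)) = Mul(Add(109, Add(12, 12)), -8) = Mul(Add(109, 24), -8) = Mul(133, -8) = -1064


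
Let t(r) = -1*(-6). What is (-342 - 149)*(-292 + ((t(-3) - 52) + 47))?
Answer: 142881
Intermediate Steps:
t(r) = 6
(-342 - 149)*(-292 + ((t(-3) - 52) + 47)) = (-342 - 149)*(-292 + ((6 - 52) + 47)) = -491*(-292 + (-46 + 47)) = -491*(-292 + 1) = -491*(-291) = 142881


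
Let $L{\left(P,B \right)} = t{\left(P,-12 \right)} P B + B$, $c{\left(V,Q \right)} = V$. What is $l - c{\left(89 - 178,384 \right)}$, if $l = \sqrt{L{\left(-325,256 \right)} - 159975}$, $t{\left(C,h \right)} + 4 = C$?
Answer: $89 + 7 \sqrt{555369} \approx 5305.6$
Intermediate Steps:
$t{\left(C,h \right)} = -4 + C$
$L{\left(P,B \right)} = B + B P \left(-4 + P\right)$ ($L{\left(P,B \right)} = \left(-4 + P\right) P B + B = P \left(-4 + P\right) B + B = B P \left(-4 + P\right) + B = B + B P \left(-4 + P\right)$)
$l = 7 \sqrt{555369}$ ($l = \sqrt{256 \left(1 - 325 \left(-4 - 325\right)\right) - 159975} = \sqrt{256 \left(1 - -106925\right) - 159975} = \sqrt{256 \left(1 + 106925\right) - 159975} = \sqrt{256 \cdot 106926 - 159975} = \sqrt{27373056 - 159975} = \sqrt{27213081} = 7 \sqrt{555369} \approx 5216.6$)
$l - c{\left(89 - 178,384 \right)} = 7 \sqrt{555369} - \left(89 - 178\right) = 7 \sqrt{555369} - -89 = 7 \sqrt{555369} + 89 = 89 + 7 \sqrt{555369}$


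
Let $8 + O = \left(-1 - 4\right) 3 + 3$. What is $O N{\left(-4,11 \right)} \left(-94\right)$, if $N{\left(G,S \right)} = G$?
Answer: $-7520$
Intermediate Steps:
$O = -20$ ($O = -8 + \left(\left(-1 - 4\right) 3 + 3\right) = -8 + \left(\left(-5\right) 3 + 3\right) = -8 + \left(-15 + 3\right) = -8 - 12 = -20$)
$O N{\left(-4,11 \right)} \left(-94\right) = \left(-20\right) \left(-4\right) \left(-94\right) = 80 \left(-94\right) = -7520$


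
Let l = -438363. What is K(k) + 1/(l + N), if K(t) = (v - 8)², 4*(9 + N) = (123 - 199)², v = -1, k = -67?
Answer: 35391167/436928 ≈ 81.000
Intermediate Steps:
N = 1435 (N = -9 + (123 - 199)²/4 = -9 + (¼)*(-76)² = -9 + (¼)*5776 = -9 + 1444 = 1435)
K(t) = 81 (K(t) = (-1 - 8)² = (-9)² = 81)
K(k) + 1/(l + N) = 81 + 1/(-438363 + 1435) = 81 + 1/(-436928) = 81 - 1/436928 = 35391167/436928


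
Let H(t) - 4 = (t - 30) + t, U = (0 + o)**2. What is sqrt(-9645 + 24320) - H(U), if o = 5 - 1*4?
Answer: 24 + 5*sqrt(587) ≈ 145.14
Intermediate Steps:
o = 1 (o = 5 - 4 = 1)
U = 1 (U = (0 + 1)**2 = 1**2 = 1)
H(t) = -26 + 2*t (H(t) = 4 + ((t - 30) + t) = 4 + ((-30 + t) + t) = 4 + (-30 + 2*t) = -26 + 2*t)
sqrt(-9645 + 24320) - H(U) = sqrt(-9645 + 24320) - (-26 + 2*1) = sqrt(14675) - (-26 + 2) = 5*sqrt(587) - 1*(-24) = 5*sqrt(587) + 24 = 24 + 5*sqrt(587)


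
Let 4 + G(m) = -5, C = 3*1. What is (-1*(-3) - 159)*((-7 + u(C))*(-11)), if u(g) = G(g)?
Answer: -27456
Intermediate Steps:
C = 3
G(m) = -9 (G(m) = -4 - 5 = -9)
u(g) = -9
(-1*(-3) - 159)*((-7 + u(C))*(-11)) = (-1*(-3) - 159)*((-7 - 9)*(-11)) = (3 - 159)*(-16*(-11)) = -156*176 = -27456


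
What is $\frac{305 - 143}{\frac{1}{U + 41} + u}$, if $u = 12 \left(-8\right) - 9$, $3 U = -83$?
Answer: $- \frac{2160}{1399} \approx -1.544$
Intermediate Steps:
$U = - \frac{83}{3}$ ($U = \frac{1}{3} \left(-83\right) = - \frac{83}{3} \approx -27.667$)
$u = -105$ ($u = -96 - 9 = -105$)
$\frac{305 - 143}{\frac{1}{U + 41} + u} = \frac{305 - 143}{\frac{1}{- \frac{83}{3} + 41} - 105} = \frac{162}{\frac{1}{\frac{40}{3}} - 105} = \frac{162}{\frac{3}{40} - 105} = \frac{162}{- \frac{4197}{40}} = 162 \left(- \frac{40}{4197}\right) = - \frac{2160}{1399}$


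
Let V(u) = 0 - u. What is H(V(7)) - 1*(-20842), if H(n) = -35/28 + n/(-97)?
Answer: 8086239/388 ≈ 20841.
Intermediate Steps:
V(u) = -u
H(n) = -5/4 - n/97 (H(n) = -35*1/28 + n*(-1/97) = -5/4 - n/97)
H(V(7)) - 1*(-20842) = (-5/4 - (-1)*7/97) - 1*(-20842) = (-5/4 - 1/97*(-7)) + 20842 = (-5/4 + 7/97) + 20842 = -457/388 + 20842 = 8086239/388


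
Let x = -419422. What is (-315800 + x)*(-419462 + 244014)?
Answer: 128993229456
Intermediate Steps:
(-315800 + x)*(-419462 + 244014) = (-315800 - 419422)*(-419462 + 244014) = -735222*(-175448) = 128993229456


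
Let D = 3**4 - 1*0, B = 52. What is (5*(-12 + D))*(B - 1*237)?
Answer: -63825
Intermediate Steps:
D = 81 (D = 81 + 0 = 81)
(5*(-12 + D))*(B - 1*237) = (5*(-12 + 81))*(52 - 1*237) = (5*69)*(52 - 237) = 345*(-185) = -63825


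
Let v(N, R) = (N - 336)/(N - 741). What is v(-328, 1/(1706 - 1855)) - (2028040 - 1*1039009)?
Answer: -1057273475/1069 ≈ -9.8903e+5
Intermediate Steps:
v(N, R) = (-336 + N)/(-741 + N)
v(-328, 1/(1706 - 1855)) - (2028040 - 1*1039009) = (-336 - 328)/(-741 - 328) - (2028040 - 1*1039009) = -664/(-1069) - (2028040 - 1039009) = -1/1069*(-664) - 1*989031 = 664/1069 - 989031 = -1057273475/1069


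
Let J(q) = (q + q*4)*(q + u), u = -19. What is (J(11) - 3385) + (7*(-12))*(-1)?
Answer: -3741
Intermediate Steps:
J(q) = 5*q*(-19 + q) (J(q) = (q + q*4)*(q - 19) = (q + 4*q)*(-19 + q) = (5*q)*(-19 + q) = 5*q*(-19 + q))
(J(11) - 3385) + (7*(-12))*(-1) = (5*11*(-19 + 11) - 3385) + (7*(-12))*(-1) = (5*11*(-8) - 3385) - 84*(-1) = (-440 - 3385) + 84 = -3825 + 84 = -3741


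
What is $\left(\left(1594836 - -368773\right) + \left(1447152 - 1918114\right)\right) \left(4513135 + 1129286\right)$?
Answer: $8422142778387$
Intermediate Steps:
$\left(\left(1594836 - -368773\right) + \left(1447152 - 1918114\right)\right) \left(4513135 + 1129286\right) = \left(\left(1594836 + 368773\right) - 470962\right) 5642421 = \left(1963609 - 470962\right) 5642421 = 1492647 \cdot 5642421 = 8422142778387$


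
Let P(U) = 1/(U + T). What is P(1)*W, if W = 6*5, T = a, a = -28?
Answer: -10/9 ≈ -1.1111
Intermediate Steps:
T = -28
W = 30
P(U) = 1/(-28 + U) (P(U) = 1/(U - 28) = 1/(-28 + U))
P(1)*W = 30/(-28 + 1) = 30/(-27) = -1/27*30 = -10/9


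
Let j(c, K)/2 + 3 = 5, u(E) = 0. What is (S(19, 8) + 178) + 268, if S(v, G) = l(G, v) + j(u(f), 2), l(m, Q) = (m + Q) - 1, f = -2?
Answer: 476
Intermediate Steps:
j(c, K) = 4 (j(c, K) = -6 + 2*5 = -6 + 10 = 4)
l(m, Q) = -1 + Q + m (l(m, Q) = (Q + m) - 1 = -1 + Q + m)
S(v, G) = 3 + G + v (S(v, G) = (-1 + v + G) + 4 = (-1 + G + v) + 4 = 3 + G + v)
(S(19, 8) + 178) + 268 = ((3 + 8 + 19) + 178) + 268 = (30 + 178) + 268 = 208 + 268 = 476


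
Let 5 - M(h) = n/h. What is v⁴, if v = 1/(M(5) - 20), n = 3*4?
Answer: 625/57289761 ≈ 1.0909e-5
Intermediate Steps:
n = 12
M(h) = 5 - 12/h
v = -5/87 (v = 1/((5 - 12/5) - 20) = 1/(13/5 - 20) = 1/(-87/5) = -5/87 ≈ -0.057471)
v⁴ = (-5/87)⁴ = 625/57289761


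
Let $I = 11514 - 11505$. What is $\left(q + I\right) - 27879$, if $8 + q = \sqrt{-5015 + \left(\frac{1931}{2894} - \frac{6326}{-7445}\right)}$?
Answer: $-27878 + \frac{i \sqrt{2327373095516075130}}{21545830} \approx -27878.0 + 70.806 i$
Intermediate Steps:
$I = 9$
$q = -8 + \frac{i \sqrt{2327373095516075130}}{21545830}$ ($q = -8 + \sqrt{-5015 + \left(\frac{1931}{2894} - \frac{6326}{-7445}\right)} = -8 + \sqrt{-5015 + \left(1931 \cdot \frac{1}{2894} - - \frac{6326}{7445}\right)} = -8 + \sqrt{-5015 + \left(\frac{1931}{2894} + \frac{6326}{7445}\right)} = -8 + \sqrt{-5015 + \frac{32683739}{21545830}} = -8 + \sqrt{- \frac{108019653711}{21545830}} = -8 + \frac{i \sqrt{2327373095516075130}}{21545830} \approx -8.0 + 70.806 i$)
$\left(q + I\right) - 27879 = \left(\left(-8 + \frac{i \sqrt{2327373095516075130}}{21545830}\right) + 9\right) - 27879 = \left(1 + \frac{i \sqrt{2327373095516075130}}{21545830}\right) - 27879 = -27878 + \frac{i \sqrt{2327373095516075130}}{21545830}$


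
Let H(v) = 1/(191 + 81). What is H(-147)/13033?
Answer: 1/3544976 ≈ 2.8209e-7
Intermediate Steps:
H(v) = 1/272
H(-147)/13033 = (1/272)/13033 = (1/272)*(1/13033) = 1/3544976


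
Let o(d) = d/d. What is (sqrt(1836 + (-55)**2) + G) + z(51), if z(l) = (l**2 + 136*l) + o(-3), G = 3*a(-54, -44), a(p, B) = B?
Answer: 9406 + sqrt(4861) ≈ 9475.7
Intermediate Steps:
G = -132 (G = 3*(-44) = -132)
o(d) = 1
z(l) = 1 + l**2 + 136*l (z(l) = (l**2 + 136*l) + 1 = 1 + l**2 + 136*l)
(sqrt(1836 + (-55)**2) + G) + z(51) = (sqrt(1836 + (-55)**2) - 132) + (1 + 51**2 + 136*51) = (sqrt(1836 + 3025) - 132) + (1 + 2601 + 6936) = (sqrt(4861) - 132) + 9538 = (-132 + sqrt(4861)) + 9538 = 9406 + sqrt(4861)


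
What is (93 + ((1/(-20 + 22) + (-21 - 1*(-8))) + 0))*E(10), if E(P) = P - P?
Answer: 0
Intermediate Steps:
E(P) = 0
(93 + ((1/(-20 + 22) + (-21 - 1*(-8))) + 0))*E(10) = (93 + ((1/(-20 + 22) + (-21 - 1*(-8))) + 0))*0 = (93 + ((1/2 + (-21 + 8)) + 0))*0 = (93 + ((1/2 - 13) + 0))*0 = (93 + (-25/2 + 0))*0 = (93 - 25/2)*0 = (161/2)*0 = 0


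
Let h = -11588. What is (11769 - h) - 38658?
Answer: -15301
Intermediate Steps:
(11769 - h) - 38658 = (11769 - 1*(-11588)) - 38658 = (11769 + 11588) - 38658 = 23357 - 38658 = -15301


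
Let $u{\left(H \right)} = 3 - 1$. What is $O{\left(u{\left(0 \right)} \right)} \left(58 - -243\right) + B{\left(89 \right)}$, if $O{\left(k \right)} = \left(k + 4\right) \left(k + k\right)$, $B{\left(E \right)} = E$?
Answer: $7313$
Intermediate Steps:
$u{\left(H \right)} = 2$
$O{\left(k \right)} = 2 k \left(4 + k\right)$ ($O{\left(k \right)} = \left(4 + k\right) 2 k = 2 k \left(4 + k\right)$)
$O{\left(u{\left(0 \right)} \right)} \left(58 - -243\right) + B{\left(89 \right)} = 2 \cdot 2 \left(4 + 2\right) \left(58 - -243\right) + 89 = 2 \cdot 2 \cdot 6 \left(58 + 243\right) + 89 = 24 \cdot 301 + 89 = 7224 + 89 = 7313$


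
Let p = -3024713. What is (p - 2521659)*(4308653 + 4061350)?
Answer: -46423150279116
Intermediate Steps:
(p - 2521659)*(4308653 + 4061350) = (-3024713 - 2521659)*(4308653 + 4061350) = -5546372*8370003 = -46423150279116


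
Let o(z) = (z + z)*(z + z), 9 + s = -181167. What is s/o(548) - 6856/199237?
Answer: -5541562451/29915834024 ≈ -0.18524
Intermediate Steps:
s = -181176 (s = -9 - 181167 = -181176)
o(z) = 4*z**2 (o(z) = (2*z)*(2*z) = 4*z**2)
s/o(548) - 6856/199237 = -181176/(4*548**2) - 6856/199237 = -181176/(4*300304) - 6856*1/199237 = -181176/1201216 - 6856/199237 = -181176*1/1201216 - 6856/199237 = -22647/150152 - 6856/199237 = -5541562451/29915834024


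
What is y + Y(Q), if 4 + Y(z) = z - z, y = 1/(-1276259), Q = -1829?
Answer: -5105037/1276259 ≈ -4.0000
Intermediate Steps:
y = -1/1276259 ≈ -7.8354e-7
Y(z) = -4 (Y(z) = -4 + (z - z) = -4 + 0 = -4)
y + Y(Q) = -1/1276259 - 4 = -5105037/1276259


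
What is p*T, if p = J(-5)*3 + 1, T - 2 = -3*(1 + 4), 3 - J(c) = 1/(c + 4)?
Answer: -169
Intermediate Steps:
J(c) = 3 - 1/(4 + c) (J(c) = 3 - 1/(c + 4) = 3 - 1/(4 + c))
T = -13 (T = 2 - 3*(1 + 4) = 2 - 3*5 = 2 - 15 = -13)
p = 13 (p = ((11 + 3*(-5))/(4 - 5))*3 + 1 = ((11 - 15)/(-1))*3 + 1 = -1*(-4)*3 + 1 = 4*3 + 1 = 12 + 1 = 13)
p*T = 13*(-13) = -169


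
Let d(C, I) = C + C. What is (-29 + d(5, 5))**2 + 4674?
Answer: 5035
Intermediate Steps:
d(C, I) = 2*C
(-29 + d(5, 5))**2 + 4674 = (-29 + 2*5)**2 + 4674 = (-29 + 10)**2 + 4674 = (-19)**2 + 4674 = 361 + 4674 = 5035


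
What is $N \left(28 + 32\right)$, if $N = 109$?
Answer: $6540$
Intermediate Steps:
$N \left(28 + 32\right) = 109 \left(28 + 32\right) = 109 \cdot 60 = 6540$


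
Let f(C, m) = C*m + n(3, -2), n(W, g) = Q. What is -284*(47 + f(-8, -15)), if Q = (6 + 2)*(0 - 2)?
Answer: -42884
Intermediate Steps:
Q = -16 (Q = 8*(-2) = -16)
n(W, g) = -16
f(C, m) = -16 + C*m (f(C, m) = C*m - 16 = -16 + C*m)
-284*(47 + f(-8, -15)) = -284*(47 + (-16 - 8*(-15))) = -284*(47 + (-16 + 120)) = -284*(47 + 104) = -284*151 = -42884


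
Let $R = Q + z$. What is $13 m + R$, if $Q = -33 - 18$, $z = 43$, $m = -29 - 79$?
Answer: $-1412$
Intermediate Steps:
$m = -108$
$Q = -51$
$R = -8$ ($R = -51 + 43 = -8$)
$13 m + R = 13 \left(-108\right) - 8 = -1404 - 8 = -1412$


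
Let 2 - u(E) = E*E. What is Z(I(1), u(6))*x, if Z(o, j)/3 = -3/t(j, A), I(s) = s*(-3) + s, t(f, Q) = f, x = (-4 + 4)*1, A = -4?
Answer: 0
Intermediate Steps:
u(E) = 2 - E² (u(E) = 2 - E*E = 2 - E²)
x = 0 (x = 0*1 = 0)
I(s) = -2*s (I(s) = -3*s + s = -2*s)
Z(o, j) = -9/j (Z(o, j) = 3*(-3/j) = -9/j)
Z(I(1), u(6))*x = -9/(2 - 1*6²)*0 = -9/(2 - 1*36)*0 = -9/(2 - 36)*0 = -9/(-34)*0 = -9*(-1/34)*0 = (9/34)*0 = 0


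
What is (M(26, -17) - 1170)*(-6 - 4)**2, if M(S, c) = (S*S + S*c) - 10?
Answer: -94600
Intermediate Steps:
M(S, c) = -10 + S**2 + S*c (M(S, c) = (S**2 + S*c) - 10 = -10 + S**2 + S*c)
(M(26, -17) - 1170)*(-6 - 4)**2 = ((-10 + 26**2 + 26*(-17)) - 1170)*(-6 - 4)**2 = ((-10 + 676 - 442) - 1170)*(-10)**2 = (224 - 1170)*100 = -946*100 = -94600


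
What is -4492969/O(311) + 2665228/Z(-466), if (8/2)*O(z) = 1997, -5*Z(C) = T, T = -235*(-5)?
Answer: -9545851176/469295 ≈ -20341.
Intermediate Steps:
T = 1175
Z(C) = -235 (Z(C) = -⅕*1175 = -235)
O(z) = 1997/4 (O(z) = (¼)*1997 = 1997/4)
-4492969/O(311) + 2665228/Z(-466) = -4492969/1997/4 + 2665228/(-235) = -4492969*4/1997 + 2665228*(-1/235) = -17971876/1997 - 2665228/235 = -9545851176/469295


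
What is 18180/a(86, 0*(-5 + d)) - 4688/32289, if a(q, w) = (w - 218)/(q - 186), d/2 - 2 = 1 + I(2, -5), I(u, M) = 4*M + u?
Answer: 29350190008/3519501 ≈ 8339.3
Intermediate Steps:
I(u, M) = u + 4*M
d = -30 (d = 4 + 2*(1 + (2 + 4*(-5))) = 4 + 2*(1 + (2 - 20)) = 4 + 2*(1 - 18) = 4 + 2*(-17) = 4 - 34 = -30)
a(q, w) = (-218 + w)/(-186 + q)
18180/a(86, 0*(-5 + d)) - 4688/32289 = 18180/(((-218 + 0*(-5 - 30))/(-186 + 86))) - 4688/32289 = 18180/(((-218 + 0*(-35))/(-100))) - 4688*1/32289 = 18180/((-(-218 + 0)/100)) - 4688/32289 = 18180/((-1/100*(-218))) - 4688/32289 = 18180/(109/50) - 4688/32289 = 18180*(50/109) - 4688/32289 = 909000/109 - 4688/32289 = 29350190008/3519501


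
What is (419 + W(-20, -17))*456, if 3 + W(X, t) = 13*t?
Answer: 88920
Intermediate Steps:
W(X, t) = -3 + 13*t
(419 + W(-20, -17))*456 = (419 + (-3 + 13*(-17)))*456 = (419 + (-3 - 221))*456 = (419 - 224)*456 = 195*456 = 88920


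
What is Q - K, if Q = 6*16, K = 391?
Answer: -295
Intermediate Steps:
Q = 96
Q - K = 96 - 1*391 = 96 - 391 = -295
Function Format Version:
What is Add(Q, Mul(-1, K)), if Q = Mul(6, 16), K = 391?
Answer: -295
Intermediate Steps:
Q = 96
Add(Q, Mul(-1, K)) = Add(96, Mul(-1, 391)) = Add(96, -391) = -295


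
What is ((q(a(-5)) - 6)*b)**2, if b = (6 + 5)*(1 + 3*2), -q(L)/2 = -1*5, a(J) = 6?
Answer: 94864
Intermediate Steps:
q(L) = 10 (q(L) = -(-2)*5 = -2*(-5) = 10)
b = 77 (b = 11*(1 + 6) = 11*7 = 77)
((q(a(-5)) - 6)*b)**2 = ((10 - 6)*77)**2 = (4*77)**2 = 308**2 = 94864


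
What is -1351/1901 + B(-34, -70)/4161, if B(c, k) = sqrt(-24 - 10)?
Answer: -1351/1901 + I*sqrt(34)/4161 ≈ -0.71068 + 0.0014013*I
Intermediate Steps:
B(c, k) = I*sqrt(34) (B(c, k) = sqrt(-34) = I*sqrt(34))
-1351/1901 + B(-34, -70)/4161 = -1351/1901 + (I*sqrt(34))/4161 = -1351*1/1901 + (I*sqrt(34))*(1/4161) = -1351/1901 + I*sqrt(34)/4161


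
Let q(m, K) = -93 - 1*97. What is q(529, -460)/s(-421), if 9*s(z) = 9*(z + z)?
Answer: 95/421 ≈ 0.22565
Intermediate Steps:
q(m, K) = -190 (q(m, K) = -93 - 97 = -190)
s(z) = 2*z (s(z) = (9*(z + z))/9 = (9*(2*z))/9 = (18*z)/9 = 2*z)
q(529, -460)/s(-421) = -190/(2*(-421)) = -190/(-842) = -190*(-1/842) = 95/421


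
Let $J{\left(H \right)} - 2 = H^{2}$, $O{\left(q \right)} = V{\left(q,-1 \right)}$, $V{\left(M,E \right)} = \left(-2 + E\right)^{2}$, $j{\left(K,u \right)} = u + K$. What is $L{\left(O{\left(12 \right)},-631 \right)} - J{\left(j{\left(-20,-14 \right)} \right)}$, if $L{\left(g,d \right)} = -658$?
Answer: $-1816$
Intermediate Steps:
$j{\left(K,u \right)} = K + u$
$O{\left(q \right)} = 9$ ($O{\left(q \right)} = \left(-2 - 1\right)^{2} = \left(-3\right)^{2} = 9$)
$J{\left(H \right)} = 2 + H^{2}$
$L{\left(O{\left(12 \right)},-631 \right)} - J{\left(j{\left(-20,-14 \right)} \right)} = -658 - \left(2 + \left(-20 - 14\right)^{2}\right) = -658 - \left(2 + \left(-34\right)^{2}\right) = -658 - \left(2 + 1156\right) = -658 - 1158 = -1816$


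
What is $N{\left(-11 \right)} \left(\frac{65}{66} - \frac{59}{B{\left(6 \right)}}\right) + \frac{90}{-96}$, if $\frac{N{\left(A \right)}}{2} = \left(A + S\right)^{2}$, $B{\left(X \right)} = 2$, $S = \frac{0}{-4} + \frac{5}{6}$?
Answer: $- \frac{28016143}{4752} \approx -5895.7$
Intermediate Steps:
$S = \frac{5}{6}$ ($S = 0 \left(- \frac{1}{4}\right) + 5 \cdot \frac{1}{6} = 0 + \frac{5}{6} = \frac{5}{6} \approx 0.83333$)
$N{\left(A \right)} = 2 \left(\frac{5}{6} + A\right)^{2}$ ($N{\left(A \right)} = 2 \left(A + \frac{5}{6}\right)^{2} = 2 \left(\frac{5}{6} + A\right)^{2}$)
$N{\left(-11 \right)} \left(\frac{65}{66} - \frac{59}{B{\left(6 \right)}}\right) + \frac{90}{-96} = \frac{\left(5 + 6 \left(-11\right)\right)^{2}}{18} \left(\frac{65}{66} - \frac{59}{2}\right) + \frac{90}{-96} = \frac{\left(5 - 66\right)^{2}}{18} \left(65 \cdot \frac{1}{66} - \frac{59}{2}\right) + 90 \left(- \frac{1}{96}\right) = \frac{\left(-61\right)^{2}}{18} \left(\frac{65}{66} - \frac{59}{2}\right) - \frac{15}{16} = \frac{1}{18} \cdot 3721 \left(- \frac{941}{33}\right) - \frac{15}{16} = \frac{3721}{18} \left(- \frac{941}{33}\right) - \frac{15}{16} = - \frac{3501461}{594} - \frac{15}{16} = - \frac{28016143}{4752}$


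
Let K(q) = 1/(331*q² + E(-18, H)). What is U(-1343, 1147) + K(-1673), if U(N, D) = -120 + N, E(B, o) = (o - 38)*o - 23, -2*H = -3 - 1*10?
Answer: -5421557727351/3705781085 ≈ -1463.0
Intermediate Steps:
H = 13/2 (H = -(-3 - 1*10)/2 = -(-3 - 10)/2 = -½*(-13) = 13/2 ≈ 6.5000)
E(B, o) = -23 + o*(-38 + o) (E(B, o) = (-38 + o)*o - 23 = o*(-38 + o) - 23 = -23 + o*(-38 + o))
K(q) = 1/(-911/4 + 331*q²) (K(q) = 1/(331*q² + (-23 + (13/2)² - 38*13/2)) = 1/(331*q² + (-23 + 169/4 - 247)) = 1/(331*q² - 911/4) = 1/(-911/4 + 331*q²))
U(-1343, 1147) + K(-1673) = (-120 - 1343) + 4/(-911 + 1324*(-1673)²) = -1463 + 4/(-911 + 1324*2798929) = -1463 + 4/(-911 + 3705781996) = -1463 + 4/3705781085 = -5421557727351/3705781085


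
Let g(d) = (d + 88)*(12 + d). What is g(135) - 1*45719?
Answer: -12938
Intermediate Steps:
g(d) = (12 + d)*(88 + d) (g(d) = (88 + d)*(12 + d) = (12 + d)*(88 + d))
g(135) - 1*45719 = (1056 + 135**2 + 100*135) - 1*45719 = (1056 + 18225 + 13500) - 45719 = 32781 - 45719 = -12938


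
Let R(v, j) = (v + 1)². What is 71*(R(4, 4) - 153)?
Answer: -9088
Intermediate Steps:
R(v, j) = (1 + v)²
71*(R(4, 4) - 153) = 71*((1 + 4)² - 153) = 71*(5² - 153) = 71*(25 - 153) = 71*(-128) = -9088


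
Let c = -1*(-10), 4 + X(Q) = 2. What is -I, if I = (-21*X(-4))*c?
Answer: -420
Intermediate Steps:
X(Q) = -2 (X(Q) = -4 + 2 = -2)
c = 10
I = 420 (I = -21*(-2)*10 = 42*10 = 420)
-I = -1*420 = -420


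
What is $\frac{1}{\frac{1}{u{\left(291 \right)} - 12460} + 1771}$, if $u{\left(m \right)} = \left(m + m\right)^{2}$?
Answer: $\frac{326264}{577813545} \approx 0.00056465$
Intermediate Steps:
$u{\left(m \right)} = 4 m^{2}$ ($u{\left(m \right)} = \left(2 m\right)^{2} = 4 m^{2}$)
$\frac{1}{\frac{1}{u{\left(291 \right)} - 12460} + 1771} = \frac{1}{\frac{1}{4 \cdot 291^{2} - 12460} + 1771} = \frac{1}{\frac{1}{4 \cdot 84681 - 12460} + 1771} = \frac{1}{\frac{1}{338724 - 12460} + 1771} = \frac{1}{\frac{1}{326264} + 1771} = \frac{1}{\frac{577813545}{326264}} = \frac{326264}{577813545}$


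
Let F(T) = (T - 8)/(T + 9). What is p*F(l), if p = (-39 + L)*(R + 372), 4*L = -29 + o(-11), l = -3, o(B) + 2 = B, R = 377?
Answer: 271887/4 ≈ 67972.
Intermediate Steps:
o(B) = -2 + B
L = -21/2 (L = (-29 + (-2 - 11))/4 = (-29 - 13)/4 = (¼)*(-42) = -21/2 ≈ -10.500)
F(T) = (-8 + T)/(9 + T)
p = -74151/2 (p = (-39 - 21/2)*(377 + 372) = -99/2*749 = -74151/2 ≈ -37076.)
p*F(l) = -74151*(-8 - 3)/(2*(9 - 3)) = -74151*(-11)/(2*6) = -24717*(-11)/4 = -74151/2*(-11/6) = 271887/4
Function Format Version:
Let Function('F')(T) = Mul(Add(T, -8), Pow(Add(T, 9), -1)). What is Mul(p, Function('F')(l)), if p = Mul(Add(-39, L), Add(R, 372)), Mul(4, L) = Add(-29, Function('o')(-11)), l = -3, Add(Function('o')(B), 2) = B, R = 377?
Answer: Rational(271887, 4) ≈ 67972.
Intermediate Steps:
Function('o')(B) = Add(-2, B)
L = Rational(-21, 2) (L = Mul(Rational(1, 4), Add(-29, Add(-2, -11))) = Mul(Rational(1, 4), Add(-29, -13)) = Mul(Rational(1, 4), -42) = Rational(-21, 2) ≈ -10.500)
Function('F')(T) = Mul(Pow(Add(9, T), -1), Add(-8, T)) (Function('F')(T) = Mul(Add(-8, T), Pow(Add(9, T), -1)) = Mul(Pow(Add(9, T), -1), Add(-8, T)))
p = Rational(-74151, 2) (p = Mul(Add(-39, Rational(-21, 2)), Add(377, 372)) = Mul(Rational(-99, 2), 749) = Rational(-74151, 2) ≈ -37076.)
Mul(p, Function('F')(l)) = Mul(Rational(-74151, 2), Mul(Pow(Add(9, -3), -1), Add(-8, -3))) = Mul(Rational(-74151, 2), Mul(Pow(6, -1), -11)) = Mul(Rational(-74151, 2), Mul(Rational(1, 6), -11)) = Mul(Rational(-74151, 2), Rational(-11, 6)) = Rational(271887, 4)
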